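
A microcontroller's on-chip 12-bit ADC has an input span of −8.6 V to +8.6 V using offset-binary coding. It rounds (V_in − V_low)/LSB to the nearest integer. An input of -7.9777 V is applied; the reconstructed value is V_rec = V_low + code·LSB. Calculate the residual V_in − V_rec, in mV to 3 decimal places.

0.816 mV

LSB = 17.2/2^12 = 4.199 mV.
(V_in − V_low)/LSB = (-7.9777 − (−8.6))/0.00419922 = 148.1942 → code 148 (round).
V_rec = (−8.6) + 148·0.00419922 = -7.9785156 V.
V_in − V_rec = 0.000815625 V = 0.816 mV.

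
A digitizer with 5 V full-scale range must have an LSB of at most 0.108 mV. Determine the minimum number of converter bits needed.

Number of steps required ≥ 5 V / 0.108 mV = 46296.30.
Need 2^N ≥ 46296.30; 2^15 = 32768, 2^16 = 65536.
Minimum N = 16.

16 bits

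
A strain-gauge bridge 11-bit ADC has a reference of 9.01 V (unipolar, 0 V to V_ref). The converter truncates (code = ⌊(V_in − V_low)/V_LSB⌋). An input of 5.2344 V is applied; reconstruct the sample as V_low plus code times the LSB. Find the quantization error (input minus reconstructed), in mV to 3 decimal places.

One LSB is 9.01 V / 2048 = 4.399 mV.
(V_in − V_low)/LSB = (5.2344 − 0)/0.00439941 = 1189.7948 → code 1189 (floor).
Reconstructed: 5.2309033 V.
Difference: 0.00349668 V → 3.497 mV.

3.497 mV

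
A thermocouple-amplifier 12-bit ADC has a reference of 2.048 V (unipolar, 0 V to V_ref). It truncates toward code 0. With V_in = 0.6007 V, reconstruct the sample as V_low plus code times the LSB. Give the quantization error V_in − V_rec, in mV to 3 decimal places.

One LSB is 2.048 V / 4096 = 0.500 mV.
(V_in − V_low)/LSB = (0.6007 − 0)/0.0005 = 1201.4000 → code 1201 (floor).
Reconstructed: 0.6005 V.
V_in − V_rec = 0.0002 V = 0.200 mV.

0.200 mV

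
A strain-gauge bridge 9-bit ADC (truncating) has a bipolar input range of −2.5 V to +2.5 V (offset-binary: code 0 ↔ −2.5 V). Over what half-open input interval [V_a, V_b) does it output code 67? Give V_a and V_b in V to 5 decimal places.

[-1.84570 V, -1.83594 V)

LSB = 5/2^9 = 9.766 mV.
V_a = V_low + 67·LSB = -1.8457 V; V_b = V_low + 68·LSB = -1.83594 V.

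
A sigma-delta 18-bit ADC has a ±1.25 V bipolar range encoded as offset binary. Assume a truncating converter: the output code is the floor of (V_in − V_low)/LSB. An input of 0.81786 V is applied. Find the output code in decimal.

code 216830

LSB = 2.5 V / 262144 = 9.54 µV.
Input sits at 216830.837 steps above V_low.
Floor → code 216830.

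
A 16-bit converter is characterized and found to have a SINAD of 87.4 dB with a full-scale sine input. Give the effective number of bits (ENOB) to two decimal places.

ENOB = (SINAD − 1.76) / 6.02 = (87.4 − 1.76)/6.02 = 14.226.

14.23 bits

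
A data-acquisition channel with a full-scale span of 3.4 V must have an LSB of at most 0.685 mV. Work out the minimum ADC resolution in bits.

Number of steps required ≥ 3.4 V / 0.685 mV = 4963.50.
Need 2^N ≥ 4963.50; 2^12 = 4096, 2^13 = 8192.
Minimum N = 13.

13 bits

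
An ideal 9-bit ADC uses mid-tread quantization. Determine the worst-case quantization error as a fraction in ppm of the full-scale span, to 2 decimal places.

976.56 ppm

Rounding → worst-case error = ½ LSB = V_FS/2^10, so 1e+06/1024 = 976.562 ppm of full scale.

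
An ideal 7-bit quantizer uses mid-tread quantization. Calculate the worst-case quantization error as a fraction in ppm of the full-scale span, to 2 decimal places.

Rounding → worst-case error = ½ LSB = V_FS/2^8, so 1e+06/256 = 3906.25 ppm of full scale.

3906.25 ppm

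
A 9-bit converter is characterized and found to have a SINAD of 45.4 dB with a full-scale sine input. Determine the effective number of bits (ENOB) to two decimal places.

ENOB = (SINAD − 1.76) / 6.02 = (45.4 − 1.76)/6.02 = 7.249.

7.25 bits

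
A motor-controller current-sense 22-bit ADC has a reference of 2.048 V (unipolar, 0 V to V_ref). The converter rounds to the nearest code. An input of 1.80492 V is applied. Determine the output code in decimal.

code 3696476

Full-scale span = 2.048 V; LSB = 2.048/2^22 = 0.49 µV.
Input sits at 3696476.160 steps above V_low.
round(3696476.160) = 3696476.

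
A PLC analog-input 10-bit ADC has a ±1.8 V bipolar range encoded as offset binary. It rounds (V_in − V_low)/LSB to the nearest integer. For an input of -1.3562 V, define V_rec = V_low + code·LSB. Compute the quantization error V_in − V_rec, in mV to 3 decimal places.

0.831 mV

Step size: 3.6 V ÷ 2^10 = 3.516 mV.
Scaled input = 126.2364 LSBs, so code = 126.
Reconstructed: -1.3570312 V.
Difference: 0.00083125 V → 0.831 mV.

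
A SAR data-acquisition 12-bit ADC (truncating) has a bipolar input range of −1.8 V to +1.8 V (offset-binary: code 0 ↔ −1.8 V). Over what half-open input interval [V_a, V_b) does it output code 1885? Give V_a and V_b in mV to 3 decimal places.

[-143.262 mV, -142.383 mV)

LSB = 3.6/2^12 = 0.879 mV.
V_a = V_low + 1885·LSB = -0.143262 V; V_b = V_low + 1886·LSB = -0.142383 V.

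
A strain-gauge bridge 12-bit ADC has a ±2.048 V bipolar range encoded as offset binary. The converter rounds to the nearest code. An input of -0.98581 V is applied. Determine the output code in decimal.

code 1062

Full-scale span = 4.096 V; LSB = 4.096/2^12 = 1.000 mV.
Input sits at 1062.190 steps above V_low.
Round → code 1062.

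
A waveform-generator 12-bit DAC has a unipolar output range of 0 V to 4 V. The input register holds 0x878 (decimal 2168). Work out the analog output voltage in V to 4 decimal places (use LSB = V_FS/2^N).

2.1172 V

LSB = 4 V / 2^12 = 0.977 mV.
Code 0x878 = 2168 decimal.
V_out = 0 + 2168 × 0.000976562 V = 2.11719 V.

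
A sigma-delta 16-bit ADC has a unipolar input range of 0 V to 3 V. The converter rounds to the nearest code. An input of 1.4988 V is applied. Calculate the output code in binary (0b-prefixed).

code 0b111111111100110 (decimal 32742)

Full-scale span = 3 V; LSB = 3/2^16 = 45.78 µV.
(1.4988 − 0) / 4.57764e-05 = 32741.786 LSBs.
So the output code is 32742.
In binary (0b-prefixed): 0b111111111100110.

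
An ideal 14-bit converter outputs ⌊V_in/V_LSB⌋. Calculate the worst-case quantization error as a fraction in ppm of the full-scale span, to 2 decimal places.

61.04 ppm

Truncating → worst-case error = 1 LSB = V_FS/2^14, so 1e+06/16384 = 61.0352 ppm of full scale.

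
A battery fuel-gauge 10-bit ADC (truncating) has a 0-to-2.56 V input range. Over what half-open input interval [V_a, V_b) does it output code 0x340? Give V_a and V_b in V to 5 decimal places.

[2.08000 V, 2.08250 V)

LSB = 2.56/2^10 = 2.500 mV.
Code 0x340 = 832 decimal.
V_a = V_low + 832·LSB = 2.08 V; V_b = V_low + 833·LSB = 2.0825 V.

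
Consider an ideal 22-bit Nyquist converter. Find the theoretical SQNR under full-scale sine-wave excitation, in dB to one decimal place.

SNR ≈ 6.02·N + 1.76 dB = 6.02·22 + 1.76 = 134.20 dB.

134.2 dB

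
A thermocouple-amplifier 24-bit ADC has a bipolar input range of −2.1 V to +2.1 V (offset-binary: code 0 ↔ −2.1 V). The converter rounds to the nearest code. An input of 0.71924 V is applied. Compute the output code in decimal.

With 16777216 levels over 4.2 V, one step is 0.25 µV.
(V_in − V_low)/LSB = (0.71924 − (−2.1)) / 2.5034e-07 = 11261666.294.
So the output code is 11261666.

code 11261666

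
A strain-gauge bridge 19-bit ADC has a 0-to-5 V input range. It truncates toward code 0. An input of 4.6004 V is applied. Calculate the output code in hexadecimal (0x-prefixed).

code 0x75C52 (decimal 482386)

LSB = 5 V / 524288 = 9.54 µV.
(V_in − V_low)/LSB = (4.6004 − 0) / 9.53674e-06 = 482386.903.
So the output code is 482386.
In hexadecimal (0x-prefixed): 0x75C52.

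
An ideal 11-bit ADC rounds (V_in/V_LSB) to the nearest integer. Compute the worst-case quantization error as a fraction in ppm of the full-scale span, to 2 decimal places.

244.14 ppm

Rounding → worst-case error = ½ LSB = V_FS/2^12, so 1e+06/4096 = 244.141 ppm of full scale.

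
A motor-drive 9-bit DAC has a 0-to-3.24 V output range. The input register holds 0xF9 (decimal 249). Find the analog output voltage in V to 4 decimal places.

LSB = 3.24 V / 2^9 = 6.328 mV.
Code 0xF9 = 249 decimal.
V_out = 0 + 249 × 0.00632813 V = 1.5757 V.

1.5757 V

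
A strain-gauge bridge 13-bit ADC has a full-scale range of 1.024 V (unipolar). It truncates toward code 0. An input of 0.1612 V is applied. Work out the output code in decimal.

With 8192 levels over 1.024 V, one step is 125.00 µV.
(V_in − V_low)/LSB = (0.1612 − 0) / 0.000125 = 1289.600.
⌊·⌋(1289.600) = 1289.

code 1289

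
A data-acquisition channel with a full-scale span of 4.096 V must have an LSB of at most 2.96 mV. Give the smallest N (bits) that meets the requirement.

11 bits

Number of steps required ≥ 4.096 V / 2.96 mV = 1383.78.
Need 2^N ≥ 1383.78; 2^10 = 1024, 2^11 = 2048.
Minimum N = 11.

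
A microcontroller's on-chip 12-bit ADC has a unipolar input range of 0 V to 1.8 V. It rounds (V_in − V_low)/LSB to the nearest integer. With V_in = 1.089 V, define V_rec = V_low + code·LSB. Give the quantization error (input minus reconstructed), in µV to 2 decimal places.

35.16 µV

Step size: 1.8 V ÷ 2^12 = 439.45 µV.
Scaled input = 2478.0800 LSBs, so code = 2478.
Reconstructed: 1.0889648 V.
Difference: 3.51562e-05 V → 35.16 µV.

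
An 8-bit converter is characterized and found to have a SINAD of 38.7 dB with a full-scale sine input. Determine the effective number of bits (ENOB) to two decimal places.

ENOB = (SINAD − 1.76) / 6.02 = (38.7 − 1.76)/6.02 = 6.136.

6.14 bits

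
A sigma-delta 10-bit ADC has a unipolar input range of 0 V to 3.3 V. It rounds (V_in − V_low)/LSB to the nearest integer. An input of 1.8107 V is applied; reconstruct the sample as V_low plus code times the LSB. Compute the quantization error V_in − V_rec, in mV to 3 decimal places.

-0.433 mV

Step size: 3.3 V ÷ 2^10 = 3.223 mV.
(V_in − V_low)/LSB = (1.8107 − 0)/0.00322266 = 561.8657 → code 562 (round).
Reconstructed: 1.8111328 V.
Error = 1.8107 − 1.8111328 = -0.000432812 V = -0.433 mV.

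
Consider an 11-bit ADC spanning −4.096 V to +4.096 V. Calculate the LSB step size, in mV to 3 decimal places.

Full-scale span = 8.192 V.
LSB = 8.192 / 2^11 = 8.192 / 2048 = 0.004 V = 4.000 mV.

4.000 mV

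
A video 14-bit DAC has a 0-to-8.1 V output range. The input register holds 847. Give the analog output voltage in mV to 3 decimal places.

LSB = 8.1 V / 2^14 = 494.38 µV.
V_out = 0 + 847 × 0.000494385 V = 0.418744 V.
= 418.744 mV.

418.744 mV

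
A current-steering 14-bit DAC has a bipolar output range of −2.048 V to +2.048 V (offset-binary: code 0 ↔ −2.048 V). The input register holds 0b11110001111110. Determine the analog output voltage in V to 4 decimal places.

LSB = 4.096 V / 2^14 = 250.00 µV.
Code 0b11110001111110 = 15486 decimal.
V_out = (−2.048) + 15486 × 0.00025 V = 1.8235 V.

1.8235 V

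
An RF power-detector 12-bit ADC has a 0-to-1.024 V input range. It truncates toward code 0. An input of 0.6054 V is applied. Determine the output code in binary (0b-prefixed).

code 0b100101110101 (decimal 2421)

Full-scale span = 1.024 V; LSB = 1.024/2^12 = 250.00 µV.
(V_in − V_low)/LSB = (0.6054 − 0) / 0.00025 = 2421.600.
Floor → code 2421.
In binary (0b-prefixed): 0b100101110101.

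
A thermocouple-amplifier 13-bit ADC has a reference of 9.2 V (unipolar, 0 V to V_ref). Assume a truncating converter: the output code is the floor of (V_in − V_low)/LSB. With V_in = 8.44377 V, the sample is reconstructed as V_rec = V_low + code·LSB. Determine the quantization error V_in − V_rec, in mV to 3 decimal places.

Step size: 9.2 V ÷ 2^13 = 1.123 mV.
(V_in − V_low)/LSB = (8.44377 − 0)/0.00112305 = 7518.6265 → code 7518 (floor).
Reconstructed: 8.4430664 V.
V_in − V_rec = 0.000703594 V = 0.704 mV.

0.704 mV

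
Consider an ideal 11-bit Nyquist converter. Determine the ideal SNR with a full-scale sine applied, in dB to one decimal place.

SNR ≈ 6.02·N + 1.76 dB = 6.02·11 + 1.76 = 67.98 dB.

68.0 dB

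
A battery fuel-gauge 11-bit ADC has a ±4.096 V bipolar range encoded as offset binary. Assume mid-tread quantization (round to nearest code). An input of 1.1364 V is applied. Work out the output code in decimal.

code 1308

LSB = 8.192 V / 2048 = 4.000 mV.
(1.1364 − (−4.096)) / 0.004 = 1308.100 LSBs.
round(1308.100) = 1308.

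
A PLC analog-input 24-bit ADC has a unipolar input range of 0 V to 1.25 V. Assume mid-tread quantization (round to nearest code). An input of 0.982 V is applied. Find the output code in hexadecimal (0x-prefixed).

With 16777216 levels over 1.25 V, one step is 0.07 µV.
(0.982 − 0) / 7.45058e-08 = 13180180.890 LSBs.
round(13180180.890) = 13180181.
In hexadecimal (0x-prefixed): 0xC91D15.

code 0xC91D15 (decimal 13180181)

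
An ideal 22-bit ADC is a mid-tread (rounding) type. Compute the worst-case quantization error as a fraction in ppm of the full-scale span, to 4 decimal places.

0.1192 ppm

Rounding → worst-case error = ½ LSB = V_FS/2^23, so 1e+06/8388608 = 0.119209 ppm of full scale.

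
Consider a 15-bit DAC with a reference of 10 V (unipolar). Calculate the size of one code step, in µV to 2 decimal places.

305.18 µV

Full-scale span = 10 V.
LSB = 10 / 2^15 = 10 / 32768 = 0.000305176 V = 305.18 µV.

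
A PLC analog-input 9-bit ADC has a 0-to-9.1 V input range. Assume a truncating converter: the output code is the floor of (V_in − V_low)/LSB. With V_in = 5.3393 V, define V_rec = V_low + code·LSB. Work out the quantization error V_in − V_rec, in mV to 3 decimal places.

7.269 mV

One LSB is 9.1 V / 512 = 17.773 mV.
(5.3393 − 0)/0.0177734 = 300.4090; ⌊·⌋ gives code 300.
Reconstructed: 5.3320312 V.
V_in − V_rec = 0.00726875 V = 7.269 mV.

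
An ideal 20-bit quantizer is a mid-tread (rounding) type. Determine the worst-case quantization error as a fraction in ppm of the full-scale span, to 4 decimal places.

Rounding → worst-case error = ½ LSB = V_FS/2^21, so 1e+06/2097152 = 0.476837 ppm of full scale.

0.4768 ppm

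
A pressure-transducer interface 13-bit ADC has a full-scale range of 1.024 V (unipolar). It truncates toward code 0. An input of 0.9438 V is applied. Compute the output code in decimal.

code 7550

LSB = 1.024 V / 8192 = 125.00 µV.
Input sits at 7550.400 steps above V_low.
Floor → code 7550.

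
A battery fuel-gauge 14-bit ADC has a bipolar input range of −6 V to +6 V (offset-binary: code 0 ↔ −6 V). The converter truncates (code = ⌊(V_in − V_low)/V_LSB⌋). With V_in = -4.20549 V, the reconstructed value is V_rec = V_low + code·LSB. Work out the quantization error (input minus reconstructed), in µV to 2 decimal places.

LSB = 12/2^14 = 0.732 mV.
(-4.20549 − (−6))/0.000732422 = 2450.1043; ⌊·⌋ gives code 2450.
Code 2450 maps back to (−6) + 2450×0.000732422 V = -4.2055664 V.
Difference: 7.64063e-05 V → 76.41 µV.

76.41 µV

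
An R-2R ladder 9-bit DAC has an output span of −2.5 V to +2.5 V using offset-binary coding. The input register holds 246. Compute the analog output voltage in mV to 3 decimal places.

-97.656 mV

LSB = 5 V / 2^9 = 9.766 mV.
V_out = (−2.5) + 246 × 0.00976562 V = -0.0976562 V.
= -97.656 mV.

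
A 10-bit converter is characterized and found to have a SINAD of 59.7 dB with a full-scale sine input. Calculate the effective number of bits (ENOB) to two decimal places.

9.62 bits

ENOB = (SINAD − 1.76) / 6.02 = (59.7 − 1.76)/6.02 = 9.625.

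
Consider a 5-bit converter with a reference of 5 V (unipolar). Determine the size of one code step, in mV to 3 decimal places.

Full-scale span = 5 V.
LSB = 5 / 2^5 = 5 / 32 = 0.15625 V = 156.250 mV.

156.250 mV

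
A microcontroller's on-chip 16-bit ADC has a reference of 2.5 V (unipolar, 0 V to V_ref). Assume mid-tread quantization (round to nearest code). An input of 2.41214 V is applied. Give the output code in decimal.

code 63233

With 65536 levels over 2.5 V, one step is 38.15 µV.
(V_in − V_low)/LSB = (2.41214 − 0) / 3.8147e-05 = 63232.803.
round(63232.803) = 63233.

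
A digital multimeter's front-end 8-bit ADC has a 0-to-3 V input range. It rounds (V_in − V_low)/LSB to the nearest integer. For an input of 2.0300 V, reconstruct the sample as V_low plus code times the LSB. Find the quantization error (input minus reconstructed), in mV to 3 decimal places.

2.656 mV

LSB = 3/2^8 = 11.719 mV.
Scaled input = 173.2267 LSBs, so code = 173.
Code 173 maps back to 0 + 173×0.0117188 V = 2.0273438 V.
Difference: 0.00265625 V → 2.656 mV.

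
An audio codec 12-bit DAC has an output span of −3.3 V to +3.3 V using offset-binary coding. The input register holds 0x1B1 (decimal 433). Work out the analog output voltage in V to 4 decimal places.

LSB = 6.6 V / 2^12 = 1.611 mV.
Code 0x1B1 = 433 decimal.
V_out = (−3.3) + 433 × 0.00161133 V = -2.60229 V.

-2.6023 V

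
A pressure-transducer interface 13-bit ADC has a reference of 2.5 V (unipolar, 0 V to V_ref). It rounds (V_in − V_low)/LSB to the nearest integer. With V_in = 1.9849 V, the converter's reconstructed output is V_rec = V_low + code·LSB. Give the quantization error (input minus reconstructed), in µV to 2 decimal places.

36.72 µV

One LSB is 2.5 V / 8192 = 305.18 µV.
(V_in − V_low)/LSB = (1.9849 − 0)/0.000305176 = 6504.1203 → code 6504 (round).
Reconstructed: 1.9848633 V.
Difference: 3.67188e-05 V → 36.72 µV.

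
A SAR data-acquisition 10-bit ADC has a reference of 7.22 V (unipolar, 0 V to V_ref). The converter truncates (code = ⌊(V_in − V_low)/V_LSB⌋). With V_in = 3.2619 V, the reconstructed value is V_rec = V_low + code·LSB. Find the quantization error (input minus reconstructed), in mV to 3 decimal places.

LSB = 7.22/2^10 = 7.051 mV.
(V_in − V_low)/LSB = (3.2619 − 0)/0.00705078 = 462.6296 → code 462 (floor).
V_rec = 0 + 462·0.00705078 = 3.2574609 V.
V_in − V_rec = 0.00443906 V = 4.439 mV.

4.439 mV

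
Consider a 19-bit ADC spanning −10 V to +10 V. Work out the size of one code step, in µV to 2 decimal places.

38.15 µV

Full-scale span = 20 V.
LSB = 20 / 2^19 = 20 / 524288 = 3.8147e-05 V = 38.15 µV.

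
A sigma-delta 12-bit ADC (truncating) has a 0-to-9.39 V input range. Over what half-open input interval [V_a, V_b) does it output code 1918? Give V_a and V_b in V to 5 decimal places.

[4.39698 V, 4.39927 V)

LSB = 9.39/2^12 = 2.292 mV.
V_a = V_low + 1918·LSB = 4.39698 V; V_b = V_low + 1919·LSB = 4.39927 V.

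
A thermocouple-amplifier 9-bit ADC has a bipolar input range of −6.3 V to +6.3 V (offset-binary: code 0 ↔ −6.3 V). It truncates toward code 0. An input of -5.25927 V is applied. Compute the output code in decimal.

LSB = 12.6 V / 512 = 24.609 mV.
Input sits at 42.290 steps above V_low.
⌊·⌋(42.290) = 42.

code 42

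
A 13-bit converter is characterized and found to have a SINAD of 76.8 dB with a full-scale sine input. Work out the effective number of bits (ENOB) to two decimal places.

ENOB = (SINAD − 1.76) / 6.02 = (76.8 − 1.76)/6.02 = 12.465.

12.47 bits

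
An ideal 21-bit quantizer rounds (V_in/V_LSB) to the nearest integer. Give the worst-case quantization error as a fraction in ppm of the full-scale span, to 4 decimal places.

0.2384 ppm

Rounding → worst-case error = ½ LSB = V_FS/2^22, so 1e+06/4194304 = 0.238419 ppm of full scale.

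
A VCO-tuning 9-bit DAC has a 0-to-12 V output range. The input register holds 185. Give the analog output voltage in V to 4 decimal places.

4.3359 V

LSB = 12 V / 2^9 = 23.438 mV.
V_out = 0 + 185 × 0.0234375 V = 4.33594 V.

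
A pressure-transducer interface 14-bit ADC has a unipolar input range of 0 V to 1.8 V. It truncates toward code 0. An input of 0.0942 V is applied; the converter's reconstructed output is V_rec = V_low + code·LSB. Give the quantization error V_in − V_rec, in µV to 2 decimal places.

47.17 µV

One LSB is 1.8 V / 16384 = 109.86 µV.
(0.0942 − 0)/0.000109863 = 857.4293; ⌊·⌋ gives code 857.
Code 857 maps back to 0 + 857×0.000109863 V = 0.094152832 V.
Error = 0.0942 − 0.094152832 = 4.7168e-05 V = 47.17 µV.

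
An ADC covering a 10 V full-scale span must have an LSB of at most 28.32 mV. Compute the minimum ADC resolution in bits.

Number of steps required ≥ 10 V / 28.32 mV = 353.11.
Need 2^N ≥ 353.11; 2^8 = 256, 2^9 = 512.
Minimum N = 9.

9 bits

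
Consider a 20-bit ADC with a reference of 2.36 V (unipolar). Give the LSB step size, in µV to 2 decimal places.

2.25 µV

Full-scale span = 2.36 V.
LSB = 2.36 / 2^20 = 2.36 / 1048576 = 2.25067e-06 V = 2.25 µV.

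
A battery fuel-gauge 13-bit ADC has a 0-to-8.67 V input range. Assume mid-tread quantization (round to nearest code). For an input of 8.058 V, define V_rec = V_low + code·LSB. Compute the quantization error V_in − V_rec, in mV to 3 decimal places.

-0.274 mV

Step size: 8.67 V ÷ 2^13 = 1.058 mV.
(8.058 − 0)/0.00105835 = 7613.7412; round gives code 7614.
Reconstructed: 8.0582739 V.
Error = 8.058 − 8.0582739 = -0.000273926 V = -0.274 mV.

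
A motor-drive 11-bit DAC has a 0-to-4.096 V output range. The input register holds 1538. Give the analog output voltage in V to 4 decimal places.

LSB = 4.096 V / 2^11 = 2.000 mV.
V_out = 0 + 1538 × 0.002 V = 3.076 V.

3.0760 V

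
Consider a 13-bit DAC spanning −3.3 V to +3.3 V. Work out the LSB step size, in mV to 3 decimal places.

0.806 mV

Full-scale span = 6.6 V.
LSB = 6.6 / 2^13 = 6.6 / 8192 = 0.000805664 V = 0.806 mV.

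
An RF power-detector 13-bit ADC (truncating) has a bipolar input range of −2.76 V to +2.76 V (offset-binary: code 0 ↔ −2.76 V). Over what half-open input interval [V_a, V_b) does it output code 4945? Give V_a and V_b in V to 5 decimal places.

LSB = 5.52/2^13 = 0.674 mV.
V_a = V_low + 4945·LSB = 0.57208 V; V_b = V_low + 4946·LSB = 0.572754 V.

[0.57208 V, 0.57275 V)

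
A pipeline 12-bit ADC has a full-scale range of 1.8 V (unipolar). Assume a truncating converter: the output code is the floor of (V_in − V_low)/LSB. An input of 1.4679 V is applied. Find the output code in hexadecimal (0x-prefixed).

code 0xD0C (decimal 3340)

LSB = 1.8 V / 4096 = 439.45 µV.
Input sits at 3340.288 steps above V_low.
⌊·⌋(3340.288) = 3340.
In hexadecimal (0x-prefixed): 0xD0C.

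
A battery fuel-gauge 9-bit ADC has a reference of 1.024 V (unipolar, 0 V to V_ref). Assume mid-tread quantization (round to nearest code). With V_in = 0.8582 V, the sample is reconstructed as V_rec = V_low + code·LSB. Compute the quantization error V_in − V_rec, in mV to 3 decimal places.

0.200 mV

Step size: 1.024 V ÷ 2^9 = 2.000 mV.
Scaled input = 429.1000 LSBs, so code = 429.
Reconstructed: 0.858 V.
V_in − V_rec = 0.0002 V = 0.200 mV.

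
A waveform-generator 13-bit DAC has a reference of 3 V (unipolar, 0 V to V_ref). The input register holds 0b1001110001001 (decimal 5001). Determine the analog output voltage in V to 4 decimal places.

1.8314 V

LSB = 3 V / 2^13 = 366.21 µV.
Code 0b1001110001001 = 5001 decimal.
V_out = 0 + 5001 × 0.000366211 V = 1.83142 V.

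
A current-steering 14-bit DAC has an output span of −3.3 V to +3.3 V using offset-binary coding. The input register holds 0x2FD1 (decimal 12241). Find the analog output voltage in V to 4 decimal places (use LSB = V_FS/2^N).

1.6311 V

LSB = 6.6 V / 2^14 = 402.83 µV.
Code 0x2FD1 = 12241 decimal.
V_out = (−3.3) + 12241 × 0.000402832 V = 1.63107 V.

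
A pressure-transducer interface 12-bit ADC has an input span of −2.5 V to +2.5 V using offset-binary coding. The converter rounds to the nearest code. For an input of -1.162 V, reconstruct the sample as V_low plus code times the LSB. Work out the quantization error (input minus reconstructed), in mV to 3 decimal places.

0.109 mV

LSB = 5/2^12 = 1.221 mV.
(-1.162 − (−2.5))/0.0012207 = 1096.0896; round gives code 1096.
Reconstructed: -1.1621094 V.
V_in − V_rec = 0.000109375 V = 0.109 mV.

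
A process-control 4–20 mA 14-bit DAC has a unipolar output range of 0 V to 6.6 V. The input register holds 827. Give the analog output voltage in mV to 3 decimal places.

LSB = 6.6 V / 2^14 = 402.83 µV.
V_out = 0 + 827 × 0.000402832 V = 0.333142 V.
= 333.142 mV.

333.142 mV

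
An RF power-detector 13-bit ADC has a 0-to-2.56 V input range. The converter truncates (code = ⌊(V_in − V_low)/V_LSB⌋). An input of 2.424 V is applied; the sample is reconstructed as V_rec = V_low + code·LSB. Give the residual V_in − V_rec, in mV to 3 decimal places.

0.250 mV

Step size: 2.56 V ÷ 2^13 = 312.50 µV.
(2.424 − 0)/0.0003125 = 7756.8000; ⌊·⌋ gives code 7756.
V_rec = 0 + 7756·0.0003125 = 2.42375 V.
Error = 2.424 − 2.42375 = 0.00025 V = 0.250 mV.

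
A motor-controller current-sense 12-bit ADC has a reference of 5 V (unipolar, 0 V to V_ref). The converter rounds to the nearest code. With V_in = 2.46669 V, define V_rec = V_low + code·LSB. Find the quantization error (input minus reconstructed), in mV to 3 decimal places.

One LSB is 5 V / 4096 = 1.221 mV.
(2.46669 − 0)/0.0012207 = 2020.7124; round gives code 2021.
Code 2021 maps back to 0 + 2021×0.0012207 V = 2.467041 V.
Error = 2.46669 − 2.467041 = -0.000351016 V = -0.351 mV.

-0.351 mV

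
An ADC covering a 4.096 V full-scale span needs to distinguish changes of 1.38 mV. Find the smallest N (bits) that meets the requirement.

Number of steps required ≥ 4.096 V / 1.38 mV = 2968.12.
Need 2^N ≥ 2968.12; 2^11 = 2048, 2^12 = 4096.
Minimum N = 12.

12 bits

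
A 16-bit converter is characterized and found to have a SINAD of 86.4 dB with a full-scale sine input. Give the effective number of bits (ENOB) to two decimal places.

14.06 bits

ENOB = (SINAD − 1.76) / 6.02 = (86.4 − 1.76)/6.02 = 14.060.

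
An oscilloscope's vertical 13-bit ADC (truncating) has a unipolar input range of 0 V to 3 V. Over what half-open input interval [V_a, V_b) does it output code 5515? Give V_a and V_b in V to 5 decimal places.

[2.01965 V, 2.02002 V)

LSB = 3/2^13 = 366.21 µV.
V_a = V_low + 5515·LSB = 2.01965 V; V_b = V_low + 5516·LSB = 2.02002 V.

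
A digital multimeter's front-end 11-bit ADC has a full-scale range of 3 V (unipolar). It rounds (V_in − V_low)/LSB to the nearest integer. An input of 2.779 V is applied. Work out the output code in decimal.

code 1897

LSB = 3 V / 2048 = 1.465 mV.
(V_in − V_low)/LSB = (2.779 − 0) / 0.00146484 = 1897.131.
round(1897.131) = 1897.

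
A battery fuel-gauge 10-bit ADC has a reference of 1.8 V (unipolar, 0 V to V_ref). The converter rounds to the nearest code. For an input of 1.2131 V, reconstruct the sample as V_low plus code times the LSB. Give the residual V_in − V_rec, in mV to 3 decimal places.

LSB = 1.8/2^10 = 1.758 mV.
(V_in − V_low)/LSB = (1.2131 − 0)/0.00175781 = 690.1191 → code 690 (round).
Code 690 maps back to 0 + 690×0.00175781 V = 1.2128906 V.
Error = 1.2131 − 1.2128906 = 0.000209375 V = 0.209 mV.

0.209 mV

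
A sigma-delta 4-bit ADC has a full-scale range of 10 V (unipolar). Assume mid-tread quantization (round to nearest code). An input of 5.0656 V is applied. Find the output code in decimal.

Full-scale span = 10 V; LSB = 10/2^4 = 0.6250 V.
(V_in − V_low)/LSB = (5.0656 − 0) / 0.625 = 8.105.
round(8.105) = 8.

code 8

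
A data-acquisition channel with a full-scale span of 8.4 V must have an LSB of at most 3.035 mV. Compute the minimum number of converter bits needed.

Number of steps required ≥ 8.4 V / 3.035 mV = 2767.71.
Need 2^N ≥ 2767.71; 2^11 = 2048, 2^12 = 4096.
Minimum N = 12.

12 bits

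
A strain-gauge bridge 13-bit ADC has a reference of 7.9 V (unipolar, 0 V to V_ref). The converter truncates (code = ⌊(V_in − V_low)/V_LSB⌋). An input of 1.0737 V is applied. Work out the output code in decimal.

code 1113

LSB = 7.9 V / 8192 = 0.964 mV.
(V_in − V_low)/LSB = (1.0737 − 0) / 0.000964355 = 1113.386.
Floor → code 1113.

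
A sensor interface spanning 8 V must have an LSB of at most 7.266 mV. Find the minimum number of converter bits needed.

11 bits

Number of steps required ≥ 8 V / 7.266 mV = 1101.02.
Need 2^N ≥ 1101.02; 2^10 = 1024, 2^11 = 2048.
Minimum N = 11.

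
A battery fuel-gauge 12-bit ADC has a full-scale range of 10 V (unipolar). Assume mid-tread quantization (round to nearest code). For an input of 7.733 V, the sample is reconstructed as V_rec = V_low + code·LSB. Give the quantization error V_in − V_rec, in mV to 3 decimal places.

1.066 mV

One LSB is 10 V / 4096 = 2.441 mV.
(V_in − V_low)/LSB = (7.733 − 0)/0.00244141 = 3167.4368 → code 3167 (round).
Reconstructed: 7.7319336 V.
Error = 7.733 − 7.7319336 = 0.00106641 V = 1.066 mV.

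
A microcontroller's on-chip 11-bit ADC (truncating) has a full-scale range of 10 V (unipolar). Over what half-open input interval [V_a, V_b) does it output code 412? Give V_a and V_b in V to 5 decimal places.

[2.01172 V, 2.01660 V)

LSB = 10/2^11 = 4.883 mV.
V_a = V_low + 412·LSB = 2.01172 V; V_b = V_low + 413·LSB = 2.0166 V.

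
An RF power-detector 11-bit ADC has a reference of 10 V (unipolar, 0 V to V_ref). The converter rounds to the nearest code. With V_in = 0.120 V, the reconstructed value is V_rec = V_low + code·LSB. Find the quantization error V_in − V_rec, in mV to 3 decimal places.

-2.070 mV

Step size: 10 V ÷ 2^11 = 4.883 mV.
(0.120 − 0)/0.00488281 = 24.5760; round gives code 25.
Reconstructed: 0.12207031 V.
Difference: -0.00207031 V → -2.070 mV.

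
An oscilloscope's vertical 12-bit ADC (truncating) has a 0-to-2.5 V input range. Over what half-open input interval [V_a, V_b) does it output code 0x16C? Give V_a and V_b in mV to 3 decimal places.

[222.168 mV, 222.778 mV)

LSB = 2.5/2^12 = 0.610 mV.
Code 0x16C = 364 decimal.
V_a = V_low + 364·LSB = 0.222168 V; V_b = V_low + 365·LSB = 0.222778 V.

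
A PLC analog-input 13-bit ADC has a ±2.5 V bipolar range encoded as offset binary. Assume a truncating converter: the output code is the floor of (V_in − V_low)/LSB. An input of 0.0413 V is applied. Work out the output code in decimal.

code 4163

Full-scale span = 5 V; LSB = 5/2^13 = 0.610 mV.
(0.0413 − (−2.5)) / 0.000610352 = 4163.666 LSBs.
So the output code is 4163.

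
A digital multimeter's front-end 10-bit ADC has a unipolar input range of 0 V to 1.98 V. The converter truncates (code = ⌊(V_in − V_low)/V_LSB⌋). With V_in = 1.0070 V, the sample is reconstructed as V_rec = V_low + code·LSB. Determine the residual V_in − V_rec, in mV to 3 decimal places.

1.531 mV

Step size: 1.98 V ÷ 2^10 = 1.934 mV.
Scaled input = 520.7919 LSBs, so code = 520.
Code 520 maps back to 0 + 520×0.00193359 V = 1.0054687 V.
Error = 1.0070 − 1.0054687 = 0.00153125 V = 1.531 mV.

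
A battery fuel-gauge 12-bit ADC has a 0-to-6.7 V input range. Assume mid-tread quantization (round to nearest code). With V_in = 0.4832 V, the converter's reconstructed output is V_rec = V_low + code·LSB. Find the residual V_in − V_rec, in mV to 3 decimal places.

LSB = 6.7/2^12 = 1.636 mV.
(0.4832 − 0)/0.00163574 = 295.4011; round gives code 295.
Reconstructed: 0.48254395 V.
Error = 0.4832 − 0.48254395 = 0.000656055 V = 0.656 mV.

0.656 mV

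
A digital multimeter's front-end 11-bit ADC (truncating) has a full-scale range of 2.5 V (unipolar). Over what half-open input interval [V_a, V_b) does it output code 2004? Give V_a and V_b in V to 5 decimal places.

[2.44629 V, 2.44751 V)

LSB = 2.5/2^11 = 1.221 mV.
V_a = V_low + 2004·LSB = 2.44629 V; V_b = V_low + 2005·LSB = 2.44751 V.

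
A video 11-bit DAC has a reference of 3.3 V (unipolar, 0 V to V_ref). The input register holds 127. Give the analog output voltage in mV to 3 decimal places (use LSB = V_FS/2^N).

LSB = 3.3 V / 2^11 = 1.611 mV.
V_out = 0 + 127 × 0.00161133 V = 0.204639 V.
= 204.639 mV.

204.639 mV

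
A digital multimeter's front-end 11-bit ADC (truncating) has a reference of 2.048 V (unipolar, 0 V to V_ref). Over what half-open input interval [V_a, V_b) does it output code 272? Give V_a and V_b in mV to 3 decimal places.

[272.000 mV, 273.000 mV)

LSB = 2.048/2^11 = 1.000 mV.
V_a = V_low + 272·LSB = 0.272 V; V_b = V_low + 273·LSB = 0.273 V.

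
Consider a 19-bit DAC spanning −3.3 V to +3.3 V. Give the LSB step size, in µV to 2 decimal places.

12.59 µV

Full-scale span = 6.6 V.
LSB = 6.6 / 2^19 = 6.6 / 524288 = 1.25885e-05 V = 12.59 µV.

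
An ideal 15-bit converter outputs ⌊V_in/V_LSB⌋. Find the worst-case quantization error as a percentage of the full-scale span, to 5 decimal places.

0.00305 %

Truncating → worst-case error = 1 LSB = V_FS/2^15, so 100/32768 = 0.00305176 % of full scale.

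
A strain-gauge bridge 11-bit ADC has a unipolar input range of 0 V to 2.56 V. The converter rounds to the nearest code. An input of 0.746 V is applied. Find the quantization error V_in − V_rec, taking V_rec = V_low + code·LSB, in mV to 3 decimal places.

One LSB is 2.56 V / 2048 = 1.250 mV.
Scaled input = 596.8000 LSBs, so code = 597.
Code 597 maps back to 0 + 597×0.00125 V = 0.74625 V.
V_in − V_rec = -0.00025 V = -0.250 mV.

-0.250 mV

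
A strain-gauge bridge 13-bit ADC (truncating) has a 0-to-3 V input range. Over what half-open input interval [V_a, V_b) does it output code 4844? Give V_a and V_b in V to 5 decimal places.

[1.77393 V, 1.77429 V)

LSB = 3/2^13 = 366.21 µV.
V_a = V_low + 4844·LSB = 1.77393 V; V_b = V_low + 4845·LSB = 1.77429 V.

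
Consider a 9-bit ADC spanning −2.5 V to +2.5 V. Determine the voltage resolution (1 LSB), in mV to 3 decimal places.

Full-scale span = 5 V.
LSB = 5 / 2^9 = 5 / 512 = 0.00976562 V = 9.766 mV.

9.766 mV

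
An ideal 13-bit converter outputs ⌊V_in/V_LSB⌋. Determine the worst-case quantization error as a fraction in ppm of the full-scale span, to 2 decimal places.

122.07 ppm

Truncating → worst-case error = 1 LSB = V_FS/2^13, so 1e+06/8192 = 122.07 ppm of full scale.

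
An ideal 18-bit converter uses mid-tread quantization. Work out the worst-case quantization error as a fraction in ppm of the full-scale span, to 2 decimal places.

1.91 ppm

Rounding → worst-case error = ½ LSB = V_FS/2^19, so 1e+06/524288 = 1.90735 ppm of full scale.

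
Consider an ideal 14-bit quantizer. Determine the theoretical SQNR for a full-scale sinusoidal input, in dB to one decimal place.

86.0 dB

SNR ≈ 6.02·N + 1.76 dB = 6.02·14 + 1.76 = 86.04 dB.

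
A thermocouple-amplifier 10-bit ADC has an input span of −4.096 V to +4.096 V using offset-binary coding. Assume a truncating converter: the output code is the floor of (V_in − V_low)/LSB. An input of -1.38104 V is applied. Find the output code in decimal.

LSB = 8.192 V / 1024 = 8.000 mV.
(-1.38104 − (−4.096)) / 0.008 = 339.370 LSBs.
Floor → code 339.

code 339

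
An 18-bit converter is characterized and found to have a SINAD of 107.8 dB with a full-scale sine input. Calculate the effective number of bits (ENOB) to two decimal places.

ENOB = (SINAD − 1.76) / 6.02 = (107.8 − 1.76)/6.02 = 17.615.

17.61 bits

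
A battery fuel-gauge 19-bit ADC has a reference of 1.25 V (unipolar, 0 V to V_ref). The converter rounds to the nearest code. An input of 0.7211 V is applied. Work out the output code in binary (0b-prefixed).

code 0b1001001110101110011 (decimal 302451)

With 524288 levels over 1.25 V, one step is 2.38 µV.
(0.7211 − 0) / 2.38419e-06 = 302451.261 LSBs.
round(302451.261) = 302451.
In binary (0b-prefixed): 0b1001001110101110011.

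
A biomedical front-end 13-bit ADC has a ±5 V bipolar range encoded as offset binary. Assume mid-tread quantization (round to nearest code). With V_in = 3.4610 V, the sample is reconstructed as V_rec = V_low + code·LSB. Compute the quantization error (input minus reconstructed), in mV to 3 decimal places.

0.307 mV

One LSB is 10 V / 8192 = 1.221 mV.
(3.4610 − (−5))/0.0012207 = 6931.2512; round gives code 6931.
Code 6931 maps back to (−5) + 6931×0.0012207 V = 3.4606934 V.
Error = 3.4610 − 3.4606934 = 0.000306641 V = 0.307 mV.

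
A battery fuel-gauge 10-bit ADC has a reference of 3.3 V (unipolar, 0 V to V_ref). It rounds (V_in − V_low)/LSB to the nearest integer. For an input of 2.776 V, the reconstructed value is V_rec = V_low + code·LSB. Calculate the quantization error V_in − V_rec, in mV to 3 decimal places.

Step size: 3.3 V ÷ 2^10 = 3.223 mV.
(V_in − V_low)/LSB = (2.776 − 0)/0.00322266 = 861.4012 → code 861 (round).
Reconstructed: 2.774707 V.
V_in − V_rec = 0.00129297 V = 1.293 mV.

1.293 mV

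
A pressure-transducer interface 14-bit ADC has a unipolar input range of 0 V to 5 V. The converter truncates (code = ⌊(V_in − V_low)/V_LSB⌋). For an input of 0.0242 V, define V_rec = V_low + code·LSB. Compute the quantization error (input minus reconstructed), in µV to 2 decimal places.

91.11 µV

Step size: 5 V ÷ 2^14 = 305.18 µV.
(0.0242 − 0)/0.000305176 = 79.2986; ⌊·⌋ gives code 79.
Code 79 maps back to 0 + 79×0.000305176 V = 0.024108887 V.
Error = 0.0242 − 0.024108887 = 9.11133e-05 V = 91.11 µV.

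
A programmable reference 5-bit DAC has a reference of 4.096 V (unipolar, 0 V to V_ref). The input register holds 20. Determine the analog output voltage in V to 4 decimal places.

2.5600 V

LSB = 4.096 V / 2^5 = 128.000 mV.
V_out = 0 + 20 × 0.128 V = 2.56 V.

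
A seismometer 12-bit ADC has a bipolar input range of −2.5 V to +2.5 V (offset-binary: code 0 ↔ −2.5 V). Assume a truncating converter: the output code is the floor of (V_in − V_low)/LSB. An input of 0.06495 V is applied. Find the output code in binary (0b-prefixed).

Full-scale span = 5 V; LSB = 5/2^12 = 1.221 mV.
(V_in − V_low)/LSB = (0.06495 − (−2.5)) / 0.0012207 = 2101.207.
So the output code is 2101.
In binary (0b-prefixed): 0b100000110101.

code 0b100000110101 (decimal 2101)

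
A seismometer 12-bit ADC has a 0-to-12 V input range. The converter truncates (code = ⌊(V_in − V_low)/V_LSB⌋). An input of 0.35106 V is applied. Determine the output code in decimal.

With 4096 levels over 12 V, one step is 2.930 mV.
(V_in − V_low)/LSB = (0.35106 − 0) / 0.00292969 = 119.828.
So the output code is 119.

code 119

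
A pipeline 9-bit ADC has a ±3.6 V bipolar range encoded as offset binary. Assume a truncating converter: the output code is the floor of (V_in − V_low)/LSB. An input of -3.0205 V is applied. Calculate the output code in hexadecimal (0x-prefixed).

code 0x29 (decimal 41)

With 512 levels over 7.2 V, one step is 14.062 mV.
(V_in − V_low)/LSB = (-3.0205 − (−3.6)) / 0.0140625 = 41.209.
⌊·⌋(41.209) = 41.
In hexadecimal (0x-prefixed): 0x29.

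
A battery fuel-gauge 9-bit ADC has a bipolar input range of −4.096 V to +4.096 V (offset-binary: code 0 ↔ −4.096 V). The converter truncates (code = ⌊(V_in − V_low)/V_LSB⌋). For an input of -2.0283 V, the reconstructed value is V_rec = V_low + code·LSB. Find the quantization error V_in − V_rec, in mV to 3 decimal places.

Step size: 8.192 V ÷ 2^9 = 16.000 mV.
Scaled input = 129.2312 LSBs, so code = 129.
V_rec = (−4.096) + 129·0.016 = -2.032 V.
V_in − V_rec = 0.0037 V = 3.700 mV.

3.700 mV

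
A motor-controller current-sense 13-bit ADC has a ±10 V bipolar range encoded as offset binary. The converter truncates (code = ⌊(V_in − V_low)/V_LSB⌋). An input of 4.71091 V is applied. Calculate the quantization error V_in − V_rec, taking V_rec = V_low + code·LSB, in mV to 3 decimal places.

Step size: 20 V ÷ 2^13 = 2.441 mV.
(4.71091 − (−10))/0.00244141 = 6025.5887; ⌊·⌋ gives code 6025.
Code 6025 maps back to (−10) + 6025×0.00244141 V = 4.7094727 V.
Difference: 0.00143734 V → 1.437 mV.

1.437 mV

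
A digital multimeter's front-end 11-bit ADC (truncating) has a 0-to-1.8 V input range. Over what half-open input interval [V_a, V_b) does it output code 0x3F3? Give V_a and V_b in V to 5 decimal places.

LSB = 1.8/2^11 = 0.879 mV.
Code 0x3F3 = 1011 decimal.
V_a = V_low + 1011·LSB = 0.888574 V; V_b = V_low + 1012·LSB = 0.889453 V.

[0.88857 V, 0.88945 V)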